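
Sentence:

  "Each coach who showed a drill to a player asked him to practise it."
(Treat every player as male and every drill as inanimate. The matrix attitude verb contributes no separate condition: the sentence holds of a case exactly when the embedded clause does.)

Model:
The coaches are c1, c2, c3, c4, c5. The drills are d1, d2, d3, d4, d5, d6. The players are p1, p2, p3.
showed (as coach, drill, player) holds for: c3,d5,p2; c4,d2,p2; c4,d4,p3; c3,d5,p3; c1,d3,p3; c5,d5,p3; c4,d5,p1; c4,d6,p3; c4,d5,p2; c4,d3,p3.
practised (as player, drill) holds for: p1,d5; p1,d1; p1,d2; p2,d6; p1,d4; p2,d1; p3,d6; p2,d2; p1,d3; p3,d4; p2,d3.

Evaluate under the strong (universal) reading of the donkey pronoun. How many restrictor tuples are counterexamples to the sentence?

"him" takes "a player" as antecedent and "it" takes "a drill"; both are donkey pronouns co-varying with the restrictor.
Strong reading: for every (c,d,p) with showed(c,d,p), practised(p,d).
Restrictor triples: (c1,d3,p3)→practised(p3,d3) ✗  (c3,d5,p2)→practised(p2,d5) ✗  (c3,d5,p3)→practised(p3,d5) ✗  (c4,d2,p2)→practised(p2,d2) ✓  (c4,d3,p3)→practised(p3,d3) ✗  (c4,d4,p3)→practised(p3,d4) ✓  (c4,d5,p1)→practised(p1,d5) ✓  (c4,d5,p2)→practised(p2,d5) ✗  (c4,d6,p3)→practised(p3,d6) ✓  (c5,d5,p3)→practised(p3,d5) ✗
Counterexamples (restrictor triples failing the scope): 6.

6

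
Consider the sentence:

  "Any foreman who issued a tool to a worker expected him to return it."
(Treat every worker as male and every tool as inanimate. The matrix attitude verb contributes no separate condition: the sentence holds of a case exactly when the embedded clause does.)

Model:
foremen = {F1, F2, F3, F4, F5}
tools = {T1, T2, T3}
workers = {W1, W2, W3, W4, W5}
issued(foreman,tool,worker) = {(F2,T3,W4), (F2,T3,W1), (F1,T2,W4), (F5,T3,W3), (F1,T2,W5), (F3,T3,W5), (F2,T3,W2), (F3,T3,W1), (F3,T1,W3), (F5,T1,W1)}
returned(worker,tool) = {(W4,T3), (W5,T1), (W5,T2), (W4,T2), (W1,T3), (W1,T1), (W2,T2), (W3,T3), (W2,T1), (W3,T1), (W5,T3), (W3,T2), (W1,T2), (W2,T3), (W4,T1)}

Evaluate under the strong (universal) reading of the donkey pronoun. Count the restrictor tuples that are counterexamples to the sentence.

"him" takes "a worker" as antecedent and "it" takes "a tool"; both are donkey pronouns co-varying with the restrictor.
Strong reading: for every (f,t,w) with issued(f,t,w), returned(w,t).
Restrictor triples: (F1,T2,W4)→returned(W4,T2) ✓  (F1,T2,W5)→returned(W5,T2) ✓  (F2,T3,W1)→returned(W1,T3) ✓  (F2,T3,W2)→returned(W2,T3) ✓  (F2,T3,W4)→returned(W4,T3) ✓  (F3,T1,W3)→returned(W3,T1) ✓  (F3,T3,W1)→returned(W1,T3) ✓  (F3,T3,W5)→returned(W5,T3) ✓  (F5,T1,W1)→returned(W1,T1) ✓  (F5,T3,W3)→returned(W3,T3) ✓
Counterexamples (restrictor triples failing the scope): 0.

0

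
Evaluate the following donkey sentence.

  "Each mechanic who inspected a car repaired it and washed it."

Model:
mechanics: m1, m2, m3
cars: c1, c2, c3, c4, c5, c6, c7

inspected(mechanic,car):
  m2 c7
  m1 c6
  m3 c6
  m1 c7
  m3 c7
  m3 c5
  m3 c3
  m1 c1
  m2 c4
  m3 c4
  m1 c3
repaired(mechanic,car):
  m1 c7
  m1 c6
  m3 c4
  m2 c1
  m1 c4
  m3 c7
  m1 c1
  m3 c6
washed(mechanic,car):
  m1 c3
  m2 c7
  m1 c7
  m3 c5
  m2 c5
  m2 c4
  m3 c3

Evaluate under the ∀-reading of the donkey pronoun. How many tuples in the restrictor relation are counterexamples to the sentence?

"it" takes "a car" as antecedent — a donkey pronoun bound across the clause boundary.
Strong reading: for every (m,c) with inspected(m,c), repaired(m,c) ∧ washed(m,c).
Restrictor pairs: (m1,c1) ✗  (m1,c3) ✗  (m1,c6) ✗  (m1,c7) ✓  (m2,c4) ✗  (m2,c7) ✗  (m3,c3) ✗  (m3,c4) ✗  (m3,c5) ✗  (m3,c6) ✗  (m3,c7) ✗
Counterexamples (restrictor pairs failing the scope): 10.

10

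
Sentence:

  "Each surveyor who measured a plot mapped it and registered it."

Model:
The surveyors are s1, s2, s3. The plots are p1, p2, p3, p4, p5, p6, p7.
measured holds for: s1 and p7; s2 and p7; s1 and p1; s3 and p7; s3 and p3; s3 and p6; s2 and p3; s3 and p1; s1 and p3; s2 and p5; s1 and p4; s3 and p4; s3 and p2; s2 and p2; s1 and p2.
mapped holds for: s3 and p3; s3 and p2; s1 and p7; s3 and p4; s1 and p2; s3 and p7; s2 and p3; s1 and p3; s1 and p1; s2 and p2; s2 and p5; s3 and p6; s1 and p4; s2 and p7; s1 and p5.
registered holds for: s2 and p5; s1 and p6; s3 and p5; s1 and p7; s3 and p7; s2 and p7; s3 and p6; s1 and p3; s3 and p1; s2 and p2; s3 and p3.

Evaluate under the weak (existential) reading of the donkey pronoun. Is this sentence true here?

"it" takes "a plot" as antecedent — a donkey pronoun bound across the clause boundary.
Weak reading: every surveyor s with some measured-plot has at least one measured-plot p such that mapped(s,p) ∧ registered(s,p).
Per surveyor: s1:✓  s2:✓  s3:✓
Every surveyor in the restrictor has a witness.

True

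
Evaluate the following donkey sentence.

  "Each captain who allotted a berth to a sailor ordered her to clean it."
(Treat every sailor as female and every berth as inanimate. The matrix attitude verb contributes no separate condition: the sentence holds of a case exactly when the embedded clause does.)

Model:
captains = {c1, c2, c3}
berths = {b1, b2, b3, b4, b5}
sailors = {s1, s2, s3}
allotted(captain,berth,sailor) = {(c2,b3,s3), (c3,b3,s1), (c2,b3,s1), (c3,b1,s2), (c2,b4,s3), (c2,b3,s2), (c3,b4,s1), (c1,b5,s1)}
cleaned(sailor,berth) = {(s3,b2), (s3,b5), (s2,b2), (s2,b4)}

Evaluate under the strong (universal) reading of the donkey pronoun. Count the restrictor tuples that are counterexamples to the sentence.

"her" takes "a sailor" as antecedent and "it" takes "a berth"; both are donkey pronouns co-varying with the restrictor.
Strong reading: for every (c,b,s) with allotted(c,b,s), cleaned(s,b).
Restrictor triples: (c1,b5,s1)→cleaned(s1,b5) ✗  (c2,b3,s1)→cleaned(s1,b3) ✗  (c2,b3,s2)→cleaned(s2,b3) ✗  (c2,b3,s3)→cleaned(s3,b3) ✗  (c2,b4,s3)→cleaned(s3,b4) ✗  (c3,b1,s2)→cleaned(s2,b1) ✗  (c3,b3,s1)→cleaned(s1,b3) ✗  (c3,b4,s1)→cleaned(s1,b4) ✗
Counterexamples (restrictor triples failing the scope): 8.

8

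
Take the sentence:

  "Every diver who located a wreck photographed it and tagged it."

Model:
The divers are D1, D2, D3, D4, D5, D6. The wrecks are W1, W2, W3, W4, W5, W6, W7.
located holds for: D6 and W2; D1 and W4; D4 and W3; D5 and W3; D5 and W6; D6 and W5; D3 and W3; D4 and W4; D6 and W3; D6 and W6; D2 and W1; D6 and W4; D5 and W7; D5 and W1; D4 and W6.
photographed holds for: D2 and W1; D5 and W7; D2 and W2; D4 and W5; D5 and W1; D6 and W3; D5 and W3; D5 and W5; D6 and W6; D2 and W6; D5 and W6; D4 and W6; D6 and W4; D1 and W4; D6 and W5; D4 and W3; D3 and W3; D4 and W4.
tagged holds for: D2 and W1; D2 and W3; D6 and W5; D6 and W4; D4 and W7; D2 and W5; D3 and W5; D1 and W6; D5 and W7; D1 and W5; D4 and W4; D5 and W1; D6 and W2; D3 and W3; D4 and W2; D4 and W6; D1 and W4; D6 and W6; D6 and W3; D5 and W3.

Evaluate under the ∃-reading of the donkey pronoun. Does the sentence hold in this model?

"it" takes "a wreck" as antecedent — a donkey pronoun bound across the clause boundary.
Weak reading: every diver d with some located-wreck has at least one located-wreck w such that photographed(d,w) ∧ tagged(d,w).
Per diver: D1:✓  D2:✓  D3:✓  D4:✓  D5:✓  D6:✓
Every diver in the restrictor has a witness.

True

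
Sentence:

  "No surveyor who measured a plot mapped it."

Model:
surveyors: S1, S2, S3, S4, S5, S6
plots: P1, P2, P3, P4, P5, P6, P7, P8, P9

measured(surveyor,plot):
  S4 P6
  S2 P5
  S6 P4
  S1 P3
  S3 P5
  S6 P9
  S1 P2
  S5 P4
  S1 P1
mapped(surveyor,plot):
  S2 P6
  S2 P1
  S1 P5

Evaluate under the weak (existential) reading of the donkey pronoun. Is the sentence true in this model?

"it" takes "a plot" as antecedent — a donkey pronoun bound across the clause boundary.
Truth condition: for no (s,p) with measured(s,p) does mapped(s,p) hold.
Restrictor pairs — does the scope hold? (S1,P1):fails  (S1,P2):fails  (S1,P3):fails  (S2,P5):fails  (S3,P5):fails  (S4,P6):fails  (S5,P4):fails  (S6,P4):fails  (S6,P9):fails
Scope holds for no restrictor pair, so the sentence is true.

True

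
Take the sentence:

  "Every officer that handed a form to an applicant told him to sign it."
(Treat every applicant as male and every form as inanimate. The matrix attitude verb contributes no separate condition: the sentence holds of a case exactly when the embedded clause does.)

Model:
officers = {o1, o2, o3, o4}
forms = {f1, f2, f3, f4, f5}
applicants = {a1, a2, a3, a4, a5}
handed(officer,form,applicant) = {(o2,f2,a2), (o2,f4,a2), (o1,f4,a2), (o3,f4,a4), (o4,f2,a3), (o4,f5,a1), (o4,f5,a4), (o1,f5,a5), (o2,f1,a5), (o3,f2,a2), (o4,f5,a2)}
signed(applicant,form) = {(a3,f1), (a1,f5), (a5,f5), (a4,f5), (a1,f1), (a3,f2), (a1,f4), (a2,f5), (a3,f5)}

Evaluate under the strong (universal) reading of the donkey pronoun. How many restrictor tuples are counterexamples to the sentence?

6

"him" takes "an applicant" as antecedent and "it" takes "a form"; both are donkey pronouns co-varying with the restrictor.
Strong reading: for every (o,f,a) with handed(o,f,a), signed(a,f).
Restrictor triples: (o1,f4,a2)→signed(a2,f4) ✗  (o1,f5,a5)→signed(a5,f5) ✓  (o2,f1,a5)→signed(a5,f1) ✗  (o2,f2,a2)→signed(a2,f2) ✗  (o2,f4,a2)→signed(a2,f4) ✗  (o3,f2,a2)→signed(a2,f2) ✗  (o3,f4,a4)→signed(a4,f4) ✗  (o4,f2,a3)→signed(a3,f2) ✓  (o4,f5,a1)→signed(a1,f5) ✓  (o4,f5,a2)→signed(a2,f5) ✓  (o4,f5,a4)→signed(a4,f5) ✓
Counterexamples (restrictor triples failing the scope): 6.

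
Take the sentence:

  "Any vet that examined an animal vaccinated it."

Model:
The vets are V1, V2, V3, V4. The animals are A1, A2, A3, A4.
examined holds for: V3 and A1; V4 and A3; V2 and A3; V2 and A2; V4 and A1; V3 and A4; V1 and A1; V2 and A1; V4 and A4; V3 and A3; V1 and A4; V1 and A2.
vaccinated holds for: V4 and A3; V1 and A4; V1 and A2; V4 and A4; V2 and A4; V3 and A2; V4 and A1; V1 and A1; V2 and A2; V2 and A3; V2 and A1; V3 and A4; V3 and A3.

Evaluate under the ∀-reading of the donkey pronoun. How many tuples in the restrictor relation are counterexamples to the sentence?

1

"it" takes "an animal" as antecedent — a donkey pronoun bound across the clause boundary.
Strong reading: for every (v,a) with examined(v,a), vaccinated(v,a).
Restrictor pairs: (V1,A1) ✓  (V1,A2) ✓  (V1,A4) ✓  (V2,A1) ✓  (V2,A2) ✓  (V2,A3) ✓  (V3,A1) ✗  (V3,A3) ✓  (V3,A4) ✓  (V4,A1) ✓  (V4,A3) ✓  (V4,A4) ✓
Counterexamples (restrictor pairs failing the scope): 1.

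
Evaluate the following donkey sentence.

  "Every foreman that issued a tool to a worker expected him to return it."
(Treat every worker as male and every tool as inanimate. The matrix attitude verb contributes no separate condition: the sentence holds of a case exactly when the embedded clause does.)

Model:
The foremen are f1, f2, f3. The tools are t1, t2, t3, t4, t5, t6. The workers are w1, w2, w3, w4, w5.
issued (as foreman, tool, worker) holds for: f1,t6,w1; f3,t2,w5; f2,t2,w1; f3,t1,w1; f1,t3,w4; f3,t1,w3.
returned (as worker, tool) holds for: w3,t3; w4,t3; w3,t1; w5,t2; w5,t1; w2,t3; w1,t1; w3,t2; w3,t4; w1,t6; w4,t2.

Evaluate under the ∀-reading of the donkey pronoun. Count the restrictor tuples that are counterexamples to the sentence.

1

"him" takes "a worker" as antecedent and "it" takes "a tool"; both are donkey pronouns co-varying with the restrictor.
Strong reading: for every (f,t,w) with issued(f,t,w), returned(w,t).
Restrictor triples: (f1,t3,w4)→returned(w4,t3) ✓  (f1,t6,w1)→returned(w1,t6) ✓  (f2,t2,w1)→returned(w1,t2) ✗  (f3,t1,w1)→returned(w1,t1) ✓  (f3,t1,w3)→returned(w3,t1) ✓  (f3,t2,w5)→returned(w5,t2) ✓
Counterexamples (restrictor triples failing the scope): 1.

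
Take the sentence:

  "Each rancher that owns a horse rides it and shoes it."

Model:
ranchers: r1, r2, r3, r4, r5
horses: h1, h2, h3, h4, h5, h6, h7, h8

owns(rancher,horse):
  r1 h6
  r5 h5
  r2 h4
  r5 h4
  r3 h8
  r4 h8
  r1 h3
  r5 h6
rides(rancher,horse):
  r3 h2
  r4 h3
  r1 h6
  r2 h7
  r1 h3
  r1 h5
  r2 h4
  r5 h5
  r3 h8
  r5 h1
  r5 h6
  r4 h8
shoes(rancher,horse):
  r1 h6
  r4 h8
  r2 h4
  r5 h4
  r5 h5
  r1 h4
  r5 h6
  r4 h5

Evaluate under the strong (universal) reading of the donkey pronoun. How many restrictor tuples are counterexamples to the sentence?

"it" takes "a horse" as antecedent — a donkey pronoun bound across the clause boundary.
Strong reading: for every (r,h) with owns(r,h), rides(r,h) ∧ shoes(r,h).
Restrictor pairs: (r1,h3) ✗  (r1,h6) ✓  (r2,h4) ✓  (r3,h8) ✗  (r4,h8) ✓  (r5,h4) ✗  (r5,h5) ✓  (r5,h6) ✓
Counterexamples (restrictor pairs failing the scope): 3.

3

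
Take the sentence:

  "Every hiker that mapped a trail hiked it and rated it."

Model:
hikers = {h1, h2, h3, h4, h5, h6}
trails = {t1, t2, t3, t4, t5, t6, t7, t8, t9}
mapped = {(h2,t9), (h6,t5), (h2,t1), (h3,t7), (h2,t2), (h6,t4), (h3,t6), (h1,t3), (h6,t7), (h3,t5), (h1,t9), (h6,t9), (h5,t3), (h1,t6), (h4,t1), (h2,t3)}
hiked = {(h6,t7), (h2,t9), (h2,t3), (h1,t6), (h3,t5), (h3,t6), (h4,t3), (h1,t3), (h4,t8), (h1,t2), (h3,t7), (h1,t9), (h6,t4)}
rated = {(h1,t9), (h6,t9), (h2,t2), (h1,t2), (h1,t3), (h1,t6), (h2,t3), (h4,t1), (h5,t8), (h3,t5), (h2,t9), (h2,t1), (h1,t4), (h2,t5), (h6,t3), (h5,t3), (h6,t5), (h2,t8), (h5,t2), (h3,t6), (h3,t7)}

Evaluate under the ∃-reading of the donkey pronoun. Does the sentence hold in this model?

False

"it" takes "a trail" as antecedent — a donkey pronoun bound across the clause boundary.
Weak reading: every hiker h with some mapped-trail has at least one mapped-trail t such that hiked(h,t) ∧ rated(h,t).
Per hiker: h1:✓  h2:✓  h3:✓  h4:✗  h5:✗  h6:✗
h4 has no witness among its mapped-trails.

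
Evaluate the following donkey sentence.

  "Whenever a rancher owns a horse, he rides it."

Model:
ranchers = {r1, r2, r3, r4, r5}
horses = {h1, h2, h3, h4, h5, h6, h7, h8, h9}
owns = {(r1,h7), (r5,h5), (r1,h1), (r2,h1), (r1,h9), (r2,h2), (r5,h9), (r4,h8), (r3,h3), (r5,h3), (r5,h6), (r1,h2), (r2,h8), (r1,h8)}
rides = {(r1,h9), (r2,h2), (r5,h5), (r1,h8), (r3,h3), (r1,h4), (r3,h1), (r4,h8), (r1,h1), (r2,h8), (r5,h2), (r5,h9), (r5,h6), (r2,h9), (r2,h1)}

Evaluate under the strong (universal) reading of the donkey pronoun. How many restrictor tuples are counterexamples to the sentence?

3

"it" takes "a horse" as antecedent — a donkey pronoun bound across the clause boundary.
Strong reading: for every (r,h) with owns(r,h), rides(r,h).
Restrictor pairs: (r1,h1) ✓  (r1,h2) ✗  (r1,h7) ✗  (r1,h8) ✓  (r1,h9) ✓  (r2,h1) ✓  (r2,h2) ✓  (r2,h8) ✓  (r3,h3) ✓  (r4,h8) ✓  (r5,h3) ✗  (r5,h5) ✓  (r5,h6) ✓  (r5,h9) ✓
Counterexamples (restrictor pairs failing the scope): 3.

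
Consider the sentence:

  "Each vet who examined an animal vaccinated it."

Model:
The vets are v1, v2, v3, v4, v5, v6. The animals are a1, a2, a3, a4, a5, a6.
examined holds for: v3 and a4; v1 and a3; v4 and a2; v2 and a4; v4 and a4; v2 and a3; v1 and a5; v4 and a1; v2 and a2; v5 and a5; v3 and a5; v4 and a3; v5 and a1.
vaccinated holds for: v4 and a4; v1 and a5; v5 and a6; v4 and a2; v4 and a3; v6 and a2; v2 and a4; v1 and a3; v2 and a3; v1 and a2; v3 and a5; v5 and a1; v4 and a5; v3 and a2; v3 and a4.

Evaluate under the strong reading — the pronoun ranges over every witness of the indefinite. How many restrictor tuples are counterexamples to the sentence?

3

"it" takes "an animal" as antecedent — a donkey pronoun bound across the clause boundary.
Strong reading: for every (v,a) with examined(v,a), vaccinated(v,a).
Restrictor pairs: (v1,a3) ✓  (v1,a5) ✓  (v2,a2) ✗  (v2,a3) ✓  (v2,a4) ✓  (v3,a4) ✓  (v3,a5) ✓  (v4,a1) ✗  (v4,a2) ✓  (v4,a3) ✓  (v4,a4) ✓  (v5,a1) ✓  (v5,a5) ✗
Counterexamples (restrictor pairs failing the scope): 3.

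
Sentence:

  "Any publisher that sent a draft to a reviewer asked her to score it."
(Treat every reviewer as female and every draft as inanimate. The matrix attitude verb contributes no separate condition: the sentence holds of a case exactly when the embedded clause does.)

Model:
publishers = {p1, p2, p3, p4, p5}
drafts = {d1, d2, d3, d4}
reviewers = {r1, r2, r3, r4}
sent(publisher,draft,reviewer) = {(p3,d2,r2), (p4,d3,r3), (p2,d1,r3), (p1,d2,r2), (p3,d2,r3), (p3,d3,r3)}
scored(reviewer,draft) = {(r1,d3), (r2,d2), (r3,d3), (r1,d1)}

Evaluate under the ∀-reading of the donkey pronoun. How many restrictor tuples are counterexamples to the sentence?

"her" takes "a reviewer" as antecedent and "it" takes "a draft"; both are donkey pronouns co-varying with the restrictor.
Strong reading: for every (p,d,r) with sent(p,d,r), scored(r,d).
Restrictor triples: (p1,d2,r2)→scored(r2,d2) ✓  (p2,d1,r3)→scored(r3,d1) ✗  (p3,d2,r2)→scored(r2,d2) ✓  (p3,d2,r3)→scored(r3,d2) ✗  (p3,d3,r3)→scored(r3,d3) ✓  (p4,d3,r3)→scored(r3,d3) ✓
Counterexamples (restrictor triples failing the scope): 2.

2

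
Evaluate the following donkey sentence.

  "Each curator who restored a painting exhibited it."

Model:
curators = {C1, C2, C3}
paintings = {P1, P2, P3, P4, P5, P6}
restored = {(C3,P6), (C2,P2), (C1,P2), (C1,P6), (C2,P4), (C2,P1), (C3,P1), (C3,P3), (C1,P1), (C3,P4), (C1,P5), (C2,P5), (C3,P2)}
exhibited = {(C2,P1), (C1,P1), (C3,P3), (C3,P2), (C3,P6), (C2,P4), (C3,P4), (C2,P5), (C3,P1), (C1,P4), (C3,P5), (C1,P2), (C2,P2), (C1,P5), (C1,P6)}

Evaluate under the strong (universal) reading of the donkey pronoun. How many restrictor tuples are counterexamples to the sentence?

0

"it" takes "a painting" as antecedent — a donkey pronoun bound across the clause boundary.
Strong reading: for every (c,p) with restored(c,p), exhibited(c,p).
Restrictor pairs: (C1,P1) ✓  (C1,P2) ✓  (C1,P5) ✓  (C1,P6) ✓  (C2,P1) ✓  (C2,P2) ✓  (C2,P4) ✓  (C2,P5) ✓  (C3,P1) ✓  (C3,P2) ✓  (C3,P3) ✓  (C3,P4) ✓  (C3,P6) ✓
Counterexamples (restrictor pairs failing the scope): 0.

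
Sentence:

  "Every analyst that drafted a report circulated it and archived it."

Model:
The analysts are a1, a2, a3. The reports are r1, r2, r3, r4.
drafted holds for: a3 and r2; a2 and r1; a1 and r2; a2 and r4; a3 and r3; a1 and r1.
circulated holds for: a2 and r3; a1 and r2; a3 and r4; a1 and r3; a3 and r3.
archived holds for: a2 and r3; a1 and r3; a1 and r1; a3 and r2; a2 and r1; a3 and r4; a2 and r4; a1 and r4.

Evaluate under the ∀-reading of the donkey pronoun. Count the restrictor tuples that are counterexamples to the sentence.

6

"it" takes "a report" as antecedent — a donkey pronoun bound across the clause boundary.
Strong reading: for every (a,r) with drafted(a,r), circulated(a,r) ∧ archived(a,r).
Restrictor pairs: (a1,r1) ✗  (a1,r2) ✗  (a2,r1) ✗  (a2,r4) ✗  (a3,r2) ✗  (a3,r3) ✗
Counterexamples (restrictor pairs failing the scope): 6.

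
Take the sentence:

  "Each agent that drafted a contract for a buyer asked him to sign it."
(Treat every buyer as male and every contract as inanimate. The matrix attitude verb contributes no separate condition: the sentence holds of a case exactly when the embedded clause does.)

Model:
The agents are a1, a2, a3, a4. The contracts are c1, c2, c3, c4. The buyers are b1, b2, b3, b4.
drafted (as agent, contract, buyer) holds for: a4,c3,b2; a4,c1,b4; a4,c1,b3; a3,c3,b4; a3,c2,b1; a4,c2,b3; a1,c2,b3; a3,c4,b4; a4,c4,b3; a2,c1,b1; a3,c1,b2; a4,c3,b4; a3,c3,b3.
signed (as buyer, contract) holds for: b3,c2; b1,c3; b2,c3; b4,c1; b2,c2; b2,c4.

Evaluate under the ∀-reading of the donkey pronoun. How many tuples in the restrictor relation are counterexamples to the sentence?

9

"him" takes "a buyer" as antecedent and "it" takes "a contract"; both are donkey pronouns co-varying with the restrictor.
Strong reading: for every (a,c,b) with drafted(a,c,b), signed(b,c).
Restrictor triples: (a1,c2,b3)→signed(b3,c2) ✓  (a2,c1,b1)→signed(b1,c1) ✗  (a3,c1,b2)→signed(b2,c1) ✗  (a3,c2,b1)→signed(b1,c2) ✗  (a3,c3,b3)→signed(b3,c3) ✗  (a3,c3,b4)→signed(b4,c3) ✗  (a3,c4,b4)→signed(b4,c4) ✗  (a4,c1,b3)→signed(b3,c1) ✗  (a4,c1,b4)→signed(b4,c1) ✓  (a4,c2,b3)→signed(b3,c2) ✓  (a4,c3,b2)→signed(b2,c3) ✓  (a4,c3,b4)→signed(b4,c3) ✗  (a4,c4,b3)→signed(b3,c4) ✗
Counterexamples (restrictor triples failing the scope): 9.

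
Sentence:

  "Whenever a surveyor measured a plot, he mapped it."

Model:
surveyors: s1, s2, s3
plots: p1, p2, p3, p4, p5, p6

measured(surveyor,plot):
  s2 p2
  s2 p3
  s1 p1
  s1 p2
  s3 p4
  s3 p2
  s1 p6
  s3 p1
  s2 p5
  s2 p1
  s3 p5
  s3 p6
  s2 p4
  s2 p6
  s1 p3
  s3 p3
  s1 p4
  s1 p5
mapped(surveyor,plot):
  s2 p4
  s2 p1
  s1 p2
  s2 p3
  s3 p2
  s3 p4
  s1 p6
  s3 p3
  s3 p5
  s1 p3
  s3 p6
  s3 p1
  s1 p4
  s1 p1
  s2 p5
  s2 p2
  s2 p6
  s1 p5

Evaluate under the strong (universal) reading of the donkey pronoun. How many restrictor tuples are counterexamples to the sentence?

"it" takes "a plot" as antecedent — a donkey pronoun bound across the clause boundary.
Strong reading: for every (s,p) with measured(s,p), mapped(s,p).
Restrictor pairs: (s1,p1) ✓  (s1,p2) ✓  (s1,p3) ✓  (s1,p4) ✓  (s1,p5) ✓  (s1,p6) ✓  (s2,p1) ✓  (s2,p2) ✓  (s2,p3) ✓  (s2,p4) ✓  (s2,p5) ✓  (s2,p6) ✓  (s3,p1) ✓  (s3,p2) ✓  (s3,p3) ✓  (s3,p4) ✓  (s3,p5) ✓  (s3,p6) ✓
Counterexamples (restrictor pairs failing the scope): 0.

0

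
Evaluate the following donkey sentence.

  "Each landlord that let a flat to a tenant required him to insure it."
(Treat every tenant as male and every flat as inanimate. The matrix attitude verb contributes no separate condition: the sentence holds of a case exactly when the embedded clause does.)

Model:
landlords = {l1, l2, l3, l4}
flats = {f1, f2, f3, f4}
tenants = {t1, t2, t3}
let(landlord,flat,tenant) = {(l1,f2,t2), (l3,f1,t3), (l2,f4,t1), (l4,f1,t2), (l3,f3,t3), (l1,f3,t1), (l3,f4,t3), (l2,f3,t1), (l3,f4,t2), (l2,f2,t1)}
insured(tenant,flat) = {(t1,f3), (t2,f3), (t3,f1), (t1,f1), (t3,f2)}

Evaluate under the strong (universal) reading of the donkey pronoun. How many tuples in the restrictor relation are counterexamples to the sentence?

"him" takes "a tenant" as antecedent and "it" takes "a flat"; both are donkey pronouns co-varying with the restrictor.
Strong reading: for every (l,f,t) with let(l,f,t), insured(t,f).
Restrictor triples: (l1,f2,t2)→insured(t2,f2) ✗  (l1,f3,t1)→insured(t1,f3) ✓  (l2,f2,t1)→insured(t1,f2) ✗  (l2,f3,t1)→insured(t1,f3) ✓  (l2,f4,t1)→insured(t1,f4) ✗  (l3,f1,t3)→insured(t3,f1) ✓  (l3,f3,t3)→insured(t3,f3) ✗  (l3,f4,t2)→insured(t2,f4) ✗  (l3,f4,t3)→insured(t3,f4) ✗  (l4,f1,t2)→insured(t2,f1) ✗
Counterexamples (restrictor triples failing the scope): 7.

7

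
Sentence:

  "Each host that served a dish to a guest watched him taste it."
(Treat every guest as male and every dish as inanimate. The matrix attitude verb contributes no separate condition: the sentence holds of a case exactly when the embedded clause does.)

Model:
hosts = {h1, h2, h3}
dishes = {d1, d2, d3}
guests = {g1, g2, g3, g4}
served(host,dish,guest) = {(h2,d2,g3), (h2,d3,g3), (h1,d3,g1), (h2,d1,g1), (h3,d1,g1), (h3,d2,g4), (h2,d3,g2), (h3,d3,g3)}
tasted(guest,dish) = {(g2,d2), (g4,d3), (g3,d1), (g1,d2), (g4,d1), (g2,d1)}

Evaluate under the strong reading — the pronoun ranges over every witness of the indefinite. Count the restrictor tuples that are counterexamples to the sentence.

"him" takes "a guest" as antecedent and "it" takes "a dish"; both are donkey pronouns co-varying with the restrictor.
Strong reading: for every (h,d,g) with served(h,d,g), tasted(g,d).
Restrictor triples: (h1,d3,g1)→tasted(g1,d3) ✗  (h2,d1,g1)→tasted(g1,d1) ✗  (h2,d2,g3)→tasted(g3,d2) ✗  (h2,d3,g2)→tasted(g2,d3) ✗  (h2,d3,g3)→tasted(g3,d3) ✗  (h3,d1,g1)→tasted(g1,d1) ✗  (h3,d2,g4)→tasted(g4,d2) ✗  (h3,d3,g3)→tasted(g3,d3) ✗
Counterexamples (restrictor triples failing the scope): 8.

8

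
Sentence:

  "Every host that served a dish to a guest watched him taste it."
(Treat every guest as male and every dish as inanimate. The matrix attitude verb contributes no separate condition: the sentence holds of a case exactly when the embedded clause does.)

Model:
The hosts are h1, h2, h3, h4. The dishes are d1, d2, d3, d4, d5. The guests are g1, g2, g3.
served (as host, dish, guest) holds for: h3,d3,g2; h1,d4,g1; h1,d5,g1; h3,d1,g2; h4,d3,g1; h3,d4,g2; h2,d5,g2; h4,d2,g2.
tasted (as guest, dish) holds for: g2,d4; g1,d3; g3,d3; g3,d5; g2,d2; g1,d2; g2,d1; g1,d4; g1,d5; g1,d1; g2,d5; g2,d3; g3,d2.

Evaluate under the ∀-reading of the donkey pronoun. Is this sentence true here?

"him" takes "a guest" as antecedent and "it" takes "a dish"; both are donkey pronouns co-varying with the restrictor.
Strong reading: for every (h,d,g) with served(h,d,g), tasted(g,d).
Restrictor triples: (h1,d4,g1)→tasted(g1,d4) ✓  (h1,d5,g1)→tasted(g1,d5) ✓  (h2,d5,g2)→tasted(g2,d5) ✓  (h3,d1,g2)→tasted(g2,d1) ✓  (h3,d3,g2)→tasted(g2,d3) ✓  (h3,d4,g2)→tasted(g2,d4) ✓  (h4,d2,g2)→tasted(g2,d2) ✓  (h4,d3,g1)→tasted(g1,d3) ✓
Every restrictor triple satisfies the scope.

True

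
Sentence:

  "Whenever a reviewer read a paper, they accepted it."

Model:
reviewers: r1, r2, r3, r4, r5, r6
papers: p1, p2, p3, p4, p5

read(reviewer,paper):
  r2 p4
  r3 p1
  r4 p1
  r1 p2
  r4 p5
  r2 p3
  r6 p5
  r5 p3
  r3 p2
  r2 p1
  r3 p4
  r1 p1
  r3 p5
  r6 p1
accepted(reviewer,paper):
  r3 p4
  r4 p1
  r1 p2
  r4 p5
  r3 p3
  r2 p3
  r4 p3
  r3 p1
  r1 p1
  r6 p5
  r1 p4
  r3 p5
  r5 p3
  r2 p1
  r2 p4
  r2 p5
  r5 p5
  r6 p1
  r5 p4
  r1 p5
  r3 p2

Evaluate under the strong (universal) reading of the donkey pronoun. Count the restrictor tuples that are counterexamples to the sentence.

0

"it" takes "a paper" as antecedent — a donkey pronoun bound across the clause boundary.
Strong reading: for every (r,p) with read(r,p), accepted(r,p).
Restrictor pairs: (r1,p1) ✓  (r1,p2) ✓  (r2,p1) ✓  (r2,p3) ✓  (r2,p4) ✓  (r3,p1) ✓  (r3,p2) ✓  (r3,p4) ✓  (r3,p5) ✓  (r4,p1) ✓  (r4,p5) ✓  (r5,p3) ✓  (r6,p1) ✓  (r6,p5) ✓
Counterexamples (restrictor pairs failing the scope): 0.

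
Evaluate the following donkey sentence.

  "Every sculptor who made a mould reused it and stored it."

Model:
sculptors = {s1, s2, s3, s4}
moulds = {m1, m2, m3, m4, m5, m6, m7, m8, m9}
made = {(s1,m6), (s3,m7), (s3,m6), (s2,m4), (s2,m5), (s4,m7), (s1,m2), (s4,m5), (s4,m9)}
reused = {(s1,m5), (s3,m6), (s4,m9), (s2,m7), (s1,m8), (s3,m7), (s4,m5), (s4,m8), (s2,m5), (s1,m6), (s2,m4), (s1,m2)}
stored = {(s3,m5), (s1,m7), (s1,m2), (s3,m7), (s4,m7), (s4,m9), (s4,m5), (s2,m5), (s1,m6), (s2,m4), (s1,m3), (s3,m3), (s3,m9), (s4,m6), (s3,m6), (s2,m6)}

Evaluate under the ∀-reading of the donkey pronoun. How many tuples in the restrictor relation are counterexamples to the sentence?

"it" takes "a mould" as antecedent — a donkey pronoun bound across the clause boundary.
Strong reading: for every (s,m) with made(s,m), reused(s,m) ∧ stored(s,m).
Restrictor pairs: (s1,m2) ✓  (s1,m6) ✓  (s2,m4) ✓  (s2,m5) ✓  (s3,m6) ✓  (s3,m7) ✓  (s4,m5) ✓  (s4,m7) ✗  (s4,m9) ✓
Counterexamples (restrictor pairs failing the scope): 1.

1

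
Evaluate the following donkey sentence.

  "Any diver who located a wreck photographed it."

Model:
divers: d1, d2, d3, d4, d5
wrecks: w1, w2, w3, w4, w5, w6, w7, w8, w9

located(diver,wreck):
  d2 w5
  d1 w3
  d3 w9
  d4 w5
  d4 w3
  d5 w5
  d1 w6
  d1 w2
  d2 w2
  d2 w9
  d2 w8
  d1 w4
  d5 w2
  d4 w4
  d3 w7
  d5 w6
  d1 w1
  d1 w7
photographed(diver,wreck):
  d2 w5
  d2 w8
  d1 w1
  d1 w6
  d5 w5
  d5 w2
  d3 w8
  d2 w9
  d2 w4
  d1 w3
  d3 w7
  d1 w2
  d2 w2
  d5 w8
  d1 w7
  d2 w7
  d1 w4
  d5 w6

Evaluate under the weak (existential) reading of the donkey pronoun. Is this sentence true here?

"it" takes "a wreck" as antecedent — a donkey pronoun bound across the clause boundary.
Weak reading: every diver d with some located-wreck has at least one located-wreck w such that photographed(d,w).
Per diver: d1:✓  d2:✓  d3:✓  d4:✗  d5:✓
d4 has no witness among its located-wrecks.

False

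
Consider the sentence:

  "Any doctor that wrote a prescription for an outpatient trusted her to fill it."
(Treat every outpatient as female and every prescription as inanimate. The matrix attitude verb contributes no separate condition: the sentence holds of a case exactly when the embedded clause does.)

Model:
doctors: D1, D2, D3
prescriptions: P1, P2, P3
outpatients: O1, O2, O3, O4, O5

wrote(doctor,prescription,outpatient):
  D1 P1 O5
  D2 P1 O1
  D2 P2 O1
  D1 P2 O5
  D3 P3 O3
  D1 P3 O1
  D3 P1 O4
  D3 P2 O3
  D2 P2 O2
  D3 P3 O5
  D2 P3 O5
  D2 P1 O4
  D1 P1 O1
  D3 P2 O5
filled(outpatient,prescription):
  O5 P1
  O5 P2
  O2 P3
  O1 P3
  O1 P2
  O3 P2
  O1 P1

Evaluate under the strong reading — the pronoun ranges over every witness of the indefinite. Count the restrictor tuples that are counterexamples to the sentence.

"her" takes "an outpatient" as antecedent and "it" takes "a prescription"; both are donkey pronouns co-varying with the restrictor.
Strong reading: for every (d,p,o) with wrote(d,p,o), filled(o,p).
Restrictor triples: (D1,P1,O1)→filled(O1,P1) ✓  (D1,P1,O5)→filled(O5,P1) ✓  (D1,P2,O5)→filled(O5,P2) ✓  (D1,P3,O1)→filled(O1,P3) ✓  (D2,P1,O1)→filled(O1,P1) ✓  (D2,P1,O4)→filled(O4,P1) ✗  (D2,P2,O1)→filled(O1,P2) ✓  (D2,P2,O2)→filled(O2,P2) ✗  (D2,P3,O5)→filled(O5,P3) ✗  (D3,P1,O4)→filled(O4,P1) ✗  (D3,P2,O3)→filled(O3,P2) ✓  (D3,P2,O5)→filled(O5,P2) ✓  (D3,P3,O3)→filled(O3,P3) ✗  (D3,P3,O5)→filled(O5,P3) ✗
Counterexamples (restrictor triples failing the scope): 6.

6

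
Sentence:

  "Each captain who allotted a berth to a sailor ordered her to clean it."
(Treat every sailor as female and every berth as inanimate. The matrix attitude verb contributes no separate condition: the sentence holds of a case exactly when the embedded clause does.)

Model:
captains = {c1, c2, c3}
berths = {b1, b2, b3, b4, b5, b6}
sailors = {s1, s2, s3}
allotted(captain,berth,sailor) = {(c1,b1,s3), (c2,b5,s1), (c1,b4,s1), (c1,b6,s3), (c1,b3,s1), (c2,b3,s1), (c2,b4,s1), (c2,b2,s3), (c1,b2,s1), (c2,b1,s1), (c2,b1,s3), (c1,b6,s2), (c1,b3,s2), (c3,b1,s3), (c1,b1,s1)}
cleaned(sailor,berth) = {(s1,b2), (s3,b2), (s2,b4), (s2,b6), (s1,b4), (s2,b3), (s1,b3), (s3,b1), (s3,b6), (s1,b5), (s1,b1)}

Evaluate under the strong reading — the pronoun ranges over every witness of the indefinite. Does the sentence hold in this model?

True

"her" takes "a sailor" as antecedent and "it" takes "a berth"; both are donkey pronouns co-varying with the restrictor.
Strong reading: for every (c,b,s) with allotted(c,b,s), cleaned(s,b).
Restrictor triples: (c1,b1,s1)→cleaned(s1,b1) ✓  (c1,b1,s3)→cleaned(s3,b1) ✓  (c1,b2,s1)→cleaned(s1,b2) ✓  (c1,b3,s1)→cleaned(s1,b3) ✓  (c1,b3,s2)→cleaned(s2,b3) ✓  (c1,b4,s1)→cleaned(s1,b4) ✓  (c1,b6,s2)→cleaned(s2,b6) ✓  (c1,b6,s3)→cleaned(s3,b6) ✓  (c2,b1,s1)→cleaned(s1,b1) ✓  (c2,b1,s3)→cleaned(s3,b1) ✓  (c2,b2,s3)→cleaned(s3,b2) ✓  (c2,b3,s1)→cleaned(s1,b3) ✓  (c2,b4,s1)→cleaned(s1,b4) ✓  (c2,b5,s1)→cleaned(s1,b5) ✓  (c3,b1,s3)→cleaned(s3,b1) ✓
Every restrictor triple satisfies the scope.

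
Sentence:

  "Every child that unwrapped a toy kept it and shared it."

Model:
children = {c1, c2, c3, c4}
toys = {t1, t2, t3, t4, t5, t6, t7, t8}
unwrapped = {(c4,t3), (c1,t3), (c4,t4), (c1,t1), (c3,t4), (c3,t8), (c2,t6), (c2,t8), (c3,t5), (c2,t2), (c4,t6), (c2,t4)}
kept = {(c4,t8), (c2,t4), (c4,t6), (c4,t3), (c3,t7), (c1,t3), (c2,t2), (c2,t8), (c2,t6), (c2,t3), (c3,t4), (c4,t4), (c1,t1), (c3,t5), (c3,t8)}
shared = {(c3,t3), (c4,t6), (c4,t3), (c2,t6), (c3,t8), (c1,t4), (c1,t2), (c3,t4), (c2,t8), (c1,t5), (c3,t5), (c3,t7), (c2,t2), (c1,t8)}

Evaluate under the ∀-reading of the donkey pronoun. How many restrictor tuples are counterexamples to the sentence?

"it" takes "a toy" as antecedent — a donkey pronoun bound across the clause boundary.
Strong reading: for every (c,t) with unwrapped(c,t), kept(c,t) ∧ shared(c,t).
Restrictor pairs: (c1,t1) ✗  (c1,t3) ✗  (c2,t2) ✓  (c2,t4) ✗  (c2,t6) ✓  (c2,t8) ✓  (c3,t4) ✓  (c3,t5) ✓  (c3,t8) ✓  (c4,t3) ✓  (c4,t4) ✗  (c4,t6) ✓
Counterexamples (restrictor pairs failing the scope): 4.

4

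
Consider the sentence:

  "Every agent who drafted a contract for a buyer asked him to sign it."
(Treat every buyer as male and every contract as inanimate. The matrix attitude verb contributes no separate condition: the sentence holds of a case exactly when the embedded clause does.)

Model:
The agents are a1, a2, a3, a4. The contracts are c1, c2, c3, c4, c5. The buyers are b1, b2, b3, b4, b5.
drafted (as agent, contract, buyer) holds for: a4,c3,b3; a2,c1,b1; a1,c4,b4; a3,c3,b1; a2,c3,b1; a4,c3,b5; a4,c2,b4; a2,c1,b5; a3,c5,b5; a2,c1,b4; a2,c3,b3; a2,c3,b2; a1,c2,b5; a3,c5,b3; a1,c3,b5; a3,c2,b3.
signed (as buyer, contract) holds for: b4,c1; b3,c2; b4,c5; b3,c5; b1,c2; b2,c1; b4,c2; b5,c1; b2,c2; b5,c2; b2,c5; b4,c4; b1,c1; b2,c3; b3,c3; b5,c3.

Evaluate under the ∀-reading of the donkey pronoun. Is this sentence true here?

False

"him" takes "a buyer" as antecedent and "it" takes "a contract"; both are donkey pronouns co-varying with the restrictor.
Strong reading: for every (a,c,b) with drafted(a,c,b), signed(b,c).
Restrictor triples: (a1,c2,b5)→signed(b5,c2) ✓  (a1,c3,b5)→signed(b5,c3) ✓  (a1,c4,b4)→signed(b4,c4) ✓  (a2,c1,b1)→signed(b1,c1) ✓  (a2,c1,b4)→signed(b4,c1) ✓  (a2,c1,b5)→signed(b5,c1) ✓  (a2,c3,b1)→signed(b1,c3) ✗  (a2,c3,b2)→signed(b2,c3) ✓  (a2,c3,b3)→signed(b3,c3) ✓  (a3,c2,b3)→signed(b3,c2) ✓  (a3,c3,b1)→signed(b1,c3) ✗  (a3,c5,b3)→signed(b3,c5) ✓  (a3,c5,b5)→signed(b5,c5) ✗  (a4,c2,b4)→signed(b4,c2) ✓  (a4,c3,b3)→signed(b3,c3) ✓  (a4,c3,b5)→signed(b5,c3) ✓
Counterexample: (a2,c3,b1) — signed(b1,c3) does not hold.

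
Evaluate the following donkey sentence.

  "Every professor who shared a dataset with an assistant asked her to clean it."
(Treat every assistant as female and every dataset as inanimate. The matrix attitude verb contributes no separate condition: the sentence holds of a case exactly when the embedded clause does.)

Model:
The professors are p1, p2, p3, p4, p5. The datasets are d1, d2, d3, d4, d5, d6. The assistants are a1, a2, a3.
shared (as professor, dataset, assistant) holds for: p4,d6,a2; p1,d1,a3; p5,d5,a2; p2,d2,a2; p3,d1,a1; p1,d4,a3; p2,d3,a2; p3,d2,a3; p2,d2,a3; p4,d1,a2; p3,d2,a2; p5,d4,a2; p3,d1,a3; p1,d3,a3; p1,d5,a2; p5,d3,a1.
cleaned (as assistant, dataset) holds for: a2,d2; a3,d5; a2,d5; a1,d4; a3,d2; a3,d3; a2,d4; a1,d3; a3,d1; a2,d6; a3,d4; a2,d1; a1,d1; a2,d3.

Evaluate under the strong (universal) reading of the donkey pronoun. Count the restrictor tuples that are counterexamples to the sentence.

"her" takes "an assistant" as antecedent and "it" takes "a dataset"; both are donkey pronouns co-varying with the restrictor.
Strong reading: for every (p,d,a) with shared(p,d,a), cleaned(a,d).
Restrictor triples: (p1,d1,a3)→cleaned(a3,d1) ✓  (p1,d3,a3)→cleaned(a3,d3) ✓  (p1,d4,a3)→cleaned(a3,d4) ✓  (p1,d5,a2)→cleaned(a2,d5) ✓  (p2,d2,a2)→cleaned(a2,d2) ✓  (p2,d2,a3)→cleaned(a3,d2) ✓  (p2,d3,a2)→cleaned(a2,d3) ✓  (p3,d1,a1)→cleaned(a1,d1) ✓  (p3,d1,a3)→cleaned(a3,d1) ✓  (p3,d2,a2)→cleaned(a2,d2) ✓  (p3,d2,a3)→cleaned(a3,d2) ✓  (p4,d1,a2)→cleaned(a2,d1) ✓  (p4,d6,a2)→cleaned(a2,d6) ✓  (p5,d3,a1)→cleaned(a1,d3) ✓  (p5,d4,a2)→cleaned(a2,d4) ✓  (p5,d5,a2)→cleaned(a2,d5) ✓
Counterexamples (restrictor triples failing the scope): 0.

0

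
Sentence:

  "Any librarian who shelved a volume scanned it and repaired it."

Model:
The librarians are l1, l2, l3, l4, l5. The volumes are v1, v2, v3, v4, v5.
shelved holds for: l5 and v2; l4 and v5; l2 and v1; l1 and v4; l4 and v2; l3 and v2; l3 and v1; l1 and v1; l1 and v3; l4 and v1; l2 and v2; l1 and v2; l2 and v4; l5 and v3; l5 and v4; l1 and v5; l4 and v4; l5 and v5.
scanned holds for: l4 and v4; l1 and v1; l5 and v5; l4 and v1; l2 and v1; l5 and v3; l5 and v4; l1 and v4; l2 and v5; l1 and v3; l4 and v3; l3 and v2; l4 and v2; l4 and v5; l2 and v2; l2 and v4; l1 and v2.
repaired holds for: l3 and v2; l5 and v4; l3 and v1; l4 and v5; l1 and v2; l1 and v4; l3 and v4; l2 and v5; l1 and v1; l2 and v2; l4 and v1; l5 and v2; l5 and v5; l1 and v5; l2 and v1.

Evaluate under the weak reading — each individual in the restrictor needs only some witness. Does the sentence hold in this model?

"it" takes "a volume" as antecedent — a donkey pronoun bound across the clause boundary.
Weak reading: every librarian l with some shelved-volume has at least one shelved-volume v such that scanned(l,v) ∧ repaired(l,v).
Per librarian: l1:✓  l2:✓  l3:✓  l4:✓  l5:✓
Every librarian in the restrictor has a witness.

True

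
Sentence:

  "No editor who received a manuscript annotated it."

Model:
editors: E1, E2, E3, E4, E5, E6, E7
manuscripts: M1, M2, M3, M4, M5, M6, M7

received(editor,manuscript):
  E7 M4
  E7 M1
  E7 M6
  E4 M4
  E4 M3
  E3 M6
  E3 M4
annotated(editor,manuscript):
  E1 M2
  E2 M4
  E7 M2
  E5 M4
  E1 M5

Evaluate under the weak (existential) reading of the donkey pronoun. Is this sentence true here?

True

"it" takes "a manuscript" as antecedent — a donkey pronoun bound across the clause boundary.
Truth condition: for no (e,m) with received(e,m) does annotated(e,m) hold.
Restrictor pairs — does the scope hold? (E3,M4):fails  (E3,M6):fails  (E4,M3):fails  (E4,M4):fails  (E7,M1):fails  (E7,M4):fails  (E7,M6):fails
Scope holds for no restrictor pair, so the sentence is true.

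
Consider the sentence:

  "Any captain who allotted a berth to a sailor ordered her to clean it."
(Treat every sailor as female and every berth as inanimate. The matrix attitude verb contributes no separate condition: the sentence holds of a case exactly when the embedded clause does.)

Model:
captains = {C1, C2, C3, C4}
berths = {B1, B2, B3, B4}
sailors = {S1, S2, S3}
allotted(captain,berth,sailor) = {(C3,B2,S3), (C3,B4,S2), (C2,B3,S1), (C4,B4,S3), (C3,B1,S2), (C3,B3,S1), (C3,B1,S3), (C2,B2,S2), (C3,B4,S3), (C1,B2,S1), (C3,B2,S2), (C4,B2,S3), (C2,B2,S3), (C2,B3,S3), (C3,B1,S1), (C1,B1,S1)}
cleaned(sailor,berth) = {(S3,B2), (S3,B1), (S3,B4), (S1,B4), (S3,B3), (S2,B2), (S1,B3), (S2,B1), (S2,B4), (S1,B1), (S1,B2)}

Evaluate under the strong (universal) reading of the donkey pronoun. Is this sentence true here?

True

"her" takes "a sailor" as antecedent and "it" takes "a berth"; both are donkey pronouns co-varying with the restrictor.
Strong reading: for every (c,b,s) with allotted(c,b,s), cleaned(s,b).
Restrictor triples: (C1,B1,S1)→cleaned(S1,B1) ✓  (C1,B2,S1)→cleaned(S1,B2) ✓  (C2,B2,S2)→cleaned(S2,B2) ✓  (C2,B2,S3)→cleaned(S3,B2) ✓  (C2,B3,S1)→cleaned(S1,B3) ✓  (C2,B3,S3)→cleaned(S3,B3) ✓  (C3,B1,S1)→cleaned(S1,B1) ✓  (C3,B1,S2)→cleaned(S2,B1) ✓  (C3,B1,S3)→cleaned(S3,B1) ✓  (C3,B2,S2)→cleaned(S2,B2) ✓  (C3,B2,S3)→cleaned(S3,B2) ✓  (C3,B3,S1)→cleaned(S1,B3) ✓  (C3,B4,S2)→cleaned(S2,B4) ✓  (C3,B4,S3)→cleaned(S3,B4) ✓  (C4,B2,S3)→cleaned(S3,B2) ✓  (C4,B4,S3)→cleaned(S3,B4) ✓
Every restrictor triple satisfies the scope.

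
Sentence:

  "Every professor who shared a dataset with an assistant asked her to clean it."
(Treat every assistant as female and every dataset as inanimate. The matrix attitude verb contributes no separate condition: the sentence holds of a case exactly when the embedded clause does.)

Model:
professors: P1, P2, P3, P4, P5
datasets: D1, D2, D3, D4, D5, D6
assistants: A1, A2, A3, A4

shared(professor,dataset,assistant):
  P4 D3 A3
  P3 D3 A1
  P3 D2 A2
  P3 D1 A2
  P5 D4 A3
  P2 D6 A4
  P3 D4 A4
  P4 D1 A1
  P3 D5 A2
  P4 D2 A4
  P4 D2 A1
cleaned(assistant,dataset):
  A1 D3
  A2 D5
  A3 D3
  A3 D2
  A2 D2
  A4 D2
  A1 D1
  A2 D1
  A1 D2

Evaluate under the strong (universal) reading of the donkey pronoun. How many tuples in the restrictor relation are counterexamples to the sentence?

3

"her" takes "an assistant" as antecedent and "it" takes "a dataset"; both are donkey pronouns co-varying with the restrictor.
Strong reading: for every (p,d,a) with shared(p,d,a), cleaned(a,d).
Restrictor triples: (P2,D6,A4)→cleaned(A4,D6) ✗  (P3,D1,A2)→cleaned(A2,D1) ✓  (P3,D2,A2)→cleaned(A2,D2) ✓  (P3,D3,A1)→cleaned(A1,D3) ✓  (P3,D4,A4)→cleaned(A4,D4) ✗  (P3,D5,A2)→cleaned(A2,D5) ✓  (P4,D1,A1)→cleaned(A1,D1) ✓  (P4,D2,A1)→cleaned(A1,D2) ✓  (P4,D2,A4)→cleaned(A4,D2) ✓  (P4,D3,A3)→cleaned(A3,D3) ✓  (P5,D4,A3)→cleaned(A3,D4) ✗
Counterexamples (restrictor triples failing the scope): 3.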